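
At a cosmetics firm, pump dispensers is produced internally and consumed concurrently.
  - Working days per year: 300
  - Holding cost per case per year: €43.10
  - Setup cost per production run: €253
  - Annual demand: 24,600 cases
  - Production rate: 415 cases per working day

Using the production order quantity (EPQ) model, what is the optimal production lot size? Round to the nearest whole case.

d = 24,600/300 = 82.0000 cases/day;  effective holding cost H(1 − d/p) = 43.1·(1 − 82.0000/415) = 34.58386
Q* = √(2DS / H_eff) = √(2·24,600·253 / 34.58386) ≈ 599.94

600 cases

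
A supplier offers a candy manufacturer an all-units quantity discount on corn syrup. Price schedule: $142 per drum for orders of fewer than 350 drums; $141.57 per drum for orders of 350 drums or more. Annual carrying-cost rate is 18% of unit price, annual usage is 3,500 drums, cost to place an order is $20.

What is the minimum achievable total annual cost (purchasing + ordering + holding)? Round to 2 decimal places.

H₁ = 18%×$142 = $25.5600;  H₂ = 18%×$141.57 = $25.4826
EOQ₁ = √(2×3,500×20/25.5600) = 74.01  (< 350, feasible at tier 1)
EOQ₂ = √(2×3,500×20/25.4826) = 74.12  (< 350 → use Q = 350 at tier-2 price)
TC(tier 1 (EOQ₁), Q≈74.0) = $498,891.67
TC(tier 2, Q≈350.0) = $500,154.46
Minimum at tier 1 (EOQ₁): $498,891.67

$498,891.67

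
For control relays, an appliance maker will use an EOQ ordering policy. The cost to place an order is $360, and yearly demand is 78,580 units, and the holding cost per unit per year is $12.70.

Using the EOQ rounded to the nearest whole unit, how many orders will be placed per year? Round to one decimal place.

37.2 orders per year

2DS/H = 2·78,580·360/12.7 = 4,454,929.13
EOQ = √4,454,929.13 ≈ 2,110.67 → Q = 2,111
N = D/Q = 78,580/2,111 ≈ 37.224 orders/yr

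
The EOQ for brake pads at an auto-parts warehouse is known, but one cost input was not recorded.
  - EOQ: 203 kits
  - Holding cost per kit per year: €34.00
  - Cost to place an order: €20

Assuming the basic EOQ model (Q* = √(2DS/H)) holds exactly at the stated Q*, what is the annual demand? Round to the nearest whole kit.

35,028 kits per year

From Q* = √(2DS/H) ⇒ Q*² = 2DS/H.
D = Q²H / (2S) = 203² × 34 / (2 × 20) = 35,027.65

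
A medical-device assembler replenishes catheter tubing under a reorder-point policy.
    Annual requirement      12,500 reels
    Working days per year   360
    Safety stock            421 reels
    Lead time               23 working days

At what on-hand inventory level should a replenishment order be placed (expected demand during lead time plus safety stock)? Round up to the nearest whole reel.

1,220 reels

Daily demand d = 12,500 / 360 = 34.722 reels/day
Demand during lead time = 34.722 × 23 = 798.61
Reorder point = 798.61 + 421 = 1,219.61 → round up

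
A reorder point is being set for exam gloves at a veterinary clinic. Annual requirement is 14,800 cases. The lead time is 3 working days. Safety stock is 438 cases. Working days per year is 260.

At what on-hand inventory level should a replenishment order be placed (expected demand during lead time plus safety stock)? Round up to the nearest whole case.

Daily demand d = 14,800 / 260 = 56.923 cases/day
Demand during lead time = 56.923 × 3 = 170.77
Reorder point = 170.77 + 438 = 608.77 → round up

609 cases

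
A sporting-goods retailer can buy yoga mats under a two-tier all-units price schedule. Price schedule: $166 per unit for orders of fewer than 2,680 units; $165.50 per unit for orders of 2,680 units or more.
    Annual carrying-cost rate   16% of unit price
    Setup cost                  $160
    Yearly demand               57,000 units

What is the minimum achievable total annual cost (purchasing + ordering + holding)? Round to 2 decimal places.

$9,472,386.19

H₁ = 16%×$166 = $26.5600;  H₂ = 16%×$165.50 = $26.4800
EOQ₁ = √(2×57,000×160/26.5600) = 828.70  (< 2,680, feasible at tier 1)
EOQ₂ = √(2×57,000×160/26.4800) = 829.95  (< 2,680 → use Q = 2,680 at tier-2 price)
TC(tier 1 (EOQ₁), Q≈828.7) = $9,484,010.32
TC(tier 2, Q≈2,680.0) = $9,472,386.19
Minimum at tier 2: $9,472,386.19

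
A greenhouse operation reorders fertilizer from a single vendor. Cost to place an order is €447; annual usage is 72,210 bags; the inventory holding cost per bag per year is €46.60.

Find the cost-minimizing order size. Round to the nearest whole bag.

1,177 bags

2DS/H = 2·72,210·447/46.6 = 1,385,316.31
EOQ = √1,385,316.31 ≈ 1,176.99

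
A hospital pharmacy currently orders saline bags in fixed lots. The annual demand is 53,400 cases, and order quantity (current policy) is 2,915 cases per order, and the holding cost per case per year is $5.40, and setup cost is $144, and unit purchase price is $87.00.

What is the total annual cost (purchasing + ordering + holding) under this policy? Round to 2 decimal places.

Annual ordering cost = (D/Q)·S = (53,400/2,915) × 144 = $2,637.94
Annual holding cost  = (Q/2)·H = (2,915/2) × 5.4 = $7,870.50
Purchase cost = D·C = 53,400 × 87 = $4,645,800.00
Total = $2,637.94 + $7,870.50 + $4,645,800.00 = $4,656,308.44

$4,656,308.44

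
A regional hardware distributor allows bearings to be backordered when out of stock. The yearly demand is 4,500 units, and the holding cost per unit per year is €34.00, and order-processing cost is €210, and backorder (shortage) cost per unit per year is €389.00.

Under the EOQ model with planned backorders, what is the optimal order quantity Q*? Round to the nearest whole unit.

246 units

Basic EOQ = √(2·4,500·210/34) = 235.772
Backorder adjustment √((H+b)/b) = √((34+389)/389) = 1.0428
Q* = 235.772 × 1.0428 ≈ 245.86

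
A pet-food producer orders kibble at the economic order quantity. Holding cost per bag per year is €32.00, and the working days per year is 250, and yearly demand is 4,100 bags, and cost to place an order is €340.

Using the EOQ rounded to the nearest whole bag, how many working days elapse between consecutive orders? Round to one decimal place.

EOQ = √(2DS/H) = √(2 × 4,100 × 340 / 32)
    = √(87,125.00) ≈ 295.17 → Q = 295 bags
Cycle time = (working days × Q)/D = (250 × 295) / 4,100 = 17.988 days

18.0 days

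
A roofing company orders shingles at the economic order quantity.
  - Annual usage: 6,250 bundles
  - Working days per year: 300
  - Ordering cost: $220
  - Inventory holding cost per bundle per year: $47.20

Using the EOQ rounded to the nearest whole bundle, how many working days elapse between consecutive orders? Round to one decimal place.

EOQ = √(2DS/H) = √(2 × 6,250 × 220 / 47.2)
    = √(58,262.71) ≈ 241.38 → Q = 241 bundles
T = Q/D × 300 days = 241/6,250 × 300 = 11.568 days

11.6 days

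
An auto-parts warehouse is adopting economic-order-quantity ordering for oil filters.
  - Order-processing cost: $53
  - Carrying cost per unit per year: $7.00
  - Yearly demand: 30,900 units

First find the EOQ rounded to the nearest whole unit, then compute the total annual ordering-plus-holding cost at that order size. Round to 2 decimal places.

2DS/H = 2·30,900·53/7 = 467,914.29
EOQ = √467,914.29 ≈ 684.04 → Q = 684 units
Annual ordering cost = (D/Q)·S = (30,900/684) × 53 = $2,394.30
Annual holding cost  = (Q/2)·H = (684/2) × 7 = $2,394.00
Total = $2,394.30 + $2,394.00 = $4,788.30

$4,788.30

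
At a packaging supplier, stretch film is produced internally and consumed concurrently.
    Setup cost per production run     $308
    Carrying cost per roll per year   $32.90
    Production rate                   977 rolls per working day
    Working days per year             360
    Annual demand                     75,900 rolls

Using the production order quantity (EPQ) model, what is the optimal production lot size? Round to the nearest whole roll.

d = 75,900/360 = 210.8333 rolls/day;  effective holding cost H(1 − d/p) = 32.9·(1 − 210.8333/977) = 25.80029
Q* = √(2DS / H_eff) = √(2·75,900·308 / 25.80029) ≈ 1,346.17

1,346 rolls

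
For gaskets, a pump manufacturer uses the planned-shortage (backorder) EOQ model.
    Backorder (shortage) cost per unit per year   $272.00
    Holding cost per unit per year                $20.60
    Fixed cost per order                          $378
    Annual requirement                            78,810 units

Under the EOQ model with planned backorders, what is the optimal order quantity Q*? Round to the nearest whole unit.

1,764 units

Basic EOQ = √(2·78,810·378/20.6) = 1,700.662
Backorder adjustment √((H+b)/b) = √((20.6+272)/272) = 1.0372
Q* = 1,700.662 × 1.0372 ≈ 1,763.89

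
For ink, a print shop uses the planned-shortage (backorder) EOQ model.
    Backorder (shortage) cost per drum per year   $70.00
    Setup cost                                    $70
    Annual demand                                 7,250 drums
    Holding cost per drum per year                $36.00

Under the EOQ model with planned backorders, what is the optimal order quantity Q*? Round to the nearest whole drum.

Basic EOQ = √(2·7,250·70/36) = 167.912
Backorder adjustment √((H+b)/b) = √((36+70)/70) = 1.2306
Q* = 167.912 × 1.2306 ≈ 206.63

207 drums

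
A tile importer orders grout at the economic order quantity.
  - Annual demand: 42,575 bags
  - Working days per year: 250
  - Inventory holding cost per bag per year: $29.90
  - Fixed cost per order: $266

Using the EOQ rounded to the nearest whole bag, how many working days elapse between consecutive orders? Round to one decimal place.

2DS/H = 2·42,575·266/29.9 = 757,521.74
EOQ = √757,521.74 ≈ 870.36 → Q = 870 bags
Days between orders = 250 / (D/Q) = 250 / 48.937 ≈ 5.109

5.1 days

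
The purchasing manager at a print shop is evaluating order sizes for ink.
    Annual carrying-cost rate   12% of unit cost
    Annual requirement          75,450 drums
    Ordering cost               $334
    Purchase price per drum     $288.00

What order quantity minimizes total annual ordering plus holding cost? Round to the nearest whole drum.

H = i·C = 0.12 × $288 = $34.5600 per drum-year
2DS/H = 2·75,450·334/34.56 = 1,458,350.69
EOQ = √1,458,350.69 ≈ 1,207.62

1,208 drums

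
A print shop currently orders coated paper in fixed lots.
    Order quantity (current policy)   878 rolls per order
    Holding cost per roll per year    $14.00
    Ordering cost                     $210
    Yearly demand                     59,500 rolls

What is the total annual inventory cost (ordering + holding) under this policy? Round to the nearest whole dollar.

$20,377

Orders/yr = 59,500/878 = 67.768; ordering cost = 67.768 × $210 = $14,231.21
Average inventory = 878/2 = 439; holding cost = 439 × $14 = $6,146.00
Total = $14,231.21 + $6,146.00 = $20,377.21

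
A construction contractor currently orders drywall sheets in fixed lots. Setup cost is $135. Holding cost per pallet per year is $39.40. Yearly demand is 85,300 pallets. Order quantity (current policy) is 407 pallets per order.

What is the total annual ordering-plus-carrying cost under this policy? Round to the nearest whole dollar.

Orders/yr = 85,300/407 = 209.582; ordering cost = 209.582 × $135 = $28,293.61
Average inventory = 407/2 = 203.5; holding cost = 203.5 × $39.4 = $8,017.90
Total = $28,293.61 + $8,017.90 = $36,311.51

$36,312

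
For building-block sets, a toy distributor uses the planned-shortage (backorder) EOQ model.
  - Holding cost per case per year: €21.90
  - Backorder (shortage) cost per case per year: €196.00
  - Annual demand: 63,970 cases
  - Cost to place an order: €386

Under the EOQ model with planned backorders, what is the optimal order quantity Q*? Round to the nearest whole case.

Basic EOQ = √(2·63,970·386/21.9) = 1,501.671
Backorder adjustment √((H+b)/b) = √((21.9+196)/196) = 1.0544
Q* = 1,501.671 × 1.0544 ≈ 1,583.34

1,583 cases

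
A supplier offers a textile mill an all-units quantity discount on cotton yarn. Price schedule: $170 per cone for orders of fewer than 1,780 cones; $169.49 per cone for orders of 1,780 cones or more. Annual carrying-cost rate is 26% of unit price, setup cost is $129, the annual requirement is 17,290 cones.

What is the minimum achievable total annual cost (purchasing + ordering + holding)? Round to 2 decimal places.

$2,953,341.66

H₁ = 26%×$170 = $44.2000;  H₂ = 26%×$169.49 = $44.0674
EOQ₁ = √(2×17,290×129/44.2000) = 317.68  (< 1,780, feasible at tier 1)
EOQ₂ = √(2×17,290×129/44.0674) = 318.16  (< 1,780 → use Q = 1,780 at tier-2 price)
TC(tier 1 (EOQ₁), Q≈317.7) = $2,953,341.66
TC(tier 2, Q≈1,780.0) = $2,970,955.13
Minimum at tier 1 (EOQ₁): $2,953,341.66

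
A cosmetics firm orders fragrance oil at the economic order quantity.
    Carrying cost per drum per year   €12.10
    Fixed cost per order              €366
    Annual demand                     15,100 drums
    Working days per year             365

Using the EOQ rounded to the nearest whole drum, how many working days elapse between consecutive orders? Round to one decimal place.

23.1 days

EOQ = √(2DS/H) = √(2 × 15,100 × 366 / 12.1)
    = √(913,487.60) ≈ 955.77 → Q = 956 drums
Days between orders = 365 / (D/Q) = 365 / 15.795 ≈ 23.109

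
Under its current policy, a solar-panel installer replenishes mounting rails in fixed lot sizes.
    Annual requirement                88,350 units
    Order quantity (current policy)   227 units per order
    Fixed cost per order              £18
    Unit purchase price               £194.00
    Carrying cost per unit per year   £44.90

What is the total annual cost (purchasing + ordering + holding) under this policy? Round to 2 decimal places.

£17,152,001.88

Ordering: D/Q × S = 88,350/227 × £18 = £7,005.73
Holding:  Q/2 × H = 227/2 × £44.9 = £5,096.15
Purchase cost = D·C = 88,350 × 194 = £17,139,900.00
Total = £7,005.73 + £5,096.15 + £17,139,900.00 = £17,152,001.88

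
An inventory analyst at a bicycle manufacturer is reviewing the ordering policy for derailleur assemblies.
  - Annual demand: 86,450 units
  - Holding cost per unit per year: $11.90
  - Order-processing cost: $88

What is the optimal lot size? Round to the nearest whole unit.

1,131 units

EOQ = √(2DS/H) = √(2 × 86,450 × 88 / 11.9)
    = √(1,278,588.24) ≈ 1,130.75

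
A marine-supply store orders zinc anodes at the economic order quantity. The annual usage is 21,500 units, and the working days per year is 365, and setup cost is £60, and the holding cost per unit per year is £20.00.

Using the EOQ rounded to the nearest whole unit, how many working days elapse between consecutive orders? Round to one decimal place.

6.1 days

Q* = √(2·D·S / H) = √(2·21,500·60 / 20) = √129,000.0 ≈ 359.17 → Q = 359 units
Cycle time = (working days × Q)/D = (365 × 359) / 21,500 = 6.095 days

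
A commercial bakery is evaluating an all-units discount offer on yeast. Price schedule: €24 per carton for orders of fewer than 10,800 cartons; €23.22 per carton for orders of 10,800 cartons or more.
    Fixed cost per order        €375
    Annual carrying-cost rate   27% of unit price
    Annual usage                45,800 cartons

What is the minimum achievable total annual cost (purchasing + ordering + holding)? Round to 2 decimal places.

H₁ = 27%×€24 = €6.4800;  H₂ = 27%×€23.22 = €6.2694
EOQ₁ = √(2×45,800×375/6.4800) = 2,302.37  (< 10,800, feasible at tier 1)
EOQ₂ = √(2×45,800×375/6.2694) = 2,340.72  (< 10,800 → use Q = 10,800 at tier-2 price)
TC(tier 1 (EOQ₁), Q≈2,302.4) = €1,114,119.38
TC(tier 2, Q≈10,800.0) = €1,098,921.04
Minimum at tier 2: €1,098,921.04

€1,098,921.04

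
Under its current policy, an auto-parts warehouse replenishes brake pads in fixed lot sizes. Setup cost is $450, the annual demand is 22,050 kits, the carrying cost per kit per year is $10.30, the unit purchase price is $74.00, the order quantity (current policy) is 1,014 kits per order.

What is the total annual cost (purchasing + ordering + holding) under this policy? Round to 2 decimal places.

Annual ordering cost = (D/Q)·S = (22,050/1,014) × 450 = $9,785.50
Annual holding cost  = (Q/2)·H = (1,014/2) × 10.3 = $5,222.10
Purchase cost = D·C = 22,050 × 74 = $1,631,700.00
Total = $9,785.50 + $5,222.10 + $1,631,700.00 = $1,646,707.60

$1,646,707.60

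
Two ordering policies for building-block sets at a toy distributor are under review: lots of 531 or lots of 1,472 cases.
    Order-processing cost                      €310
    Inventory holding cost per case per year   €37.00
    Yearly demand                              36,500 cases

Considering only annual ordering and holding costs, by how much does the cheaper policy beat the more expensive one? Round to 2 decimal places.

TC(Q) = (D/Q)S + (Q/2)H
TC(531) = (36,500/531)×310 + (531/2)×37 = €31,132.35
TC(1,472) = (36,500/1,472)×310 + (1,472/2)×37 = €34,918.82
|ΔTC| = |€31,132.35 − €34,918.82| = €3,786.47

€3,786.47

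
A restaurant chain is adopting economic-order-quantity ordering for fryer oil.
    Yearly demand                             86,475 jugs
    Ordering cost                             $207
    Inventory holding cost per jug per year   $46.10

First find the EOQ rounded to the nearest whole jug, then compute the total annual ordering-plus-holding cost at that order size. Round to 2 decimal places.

Q* = √(2·D·S / H) = √(2·86,475·207 / 46.1) = √776,586.8 ≈ 881.24 → Q = 881 jugs
Ordering: D/Q × S = 86,475/881 × $207 = $20,318.19
Holding:  Q/2 × H = 881/2 × $46.1 = $20,307.05
Total = $20,318.19 + $20,307.05 = $40,625.24

$40,625.24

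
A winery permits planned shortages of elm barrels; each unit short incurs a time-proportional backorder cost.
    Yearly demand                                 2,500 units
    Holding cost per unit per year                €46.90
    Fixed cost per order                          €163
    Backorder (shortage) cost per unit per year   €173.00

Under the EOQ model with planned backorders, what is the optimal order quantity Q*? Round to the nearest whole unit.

Basic EOQ = √(2·2,500·163/46.9) = 131.823
Backorder adjustment √((H+b)/b) = √((46.9+173)/173) = 1.1274
Q* = 131.823 × 1.1274 ≈ 148.62

149 units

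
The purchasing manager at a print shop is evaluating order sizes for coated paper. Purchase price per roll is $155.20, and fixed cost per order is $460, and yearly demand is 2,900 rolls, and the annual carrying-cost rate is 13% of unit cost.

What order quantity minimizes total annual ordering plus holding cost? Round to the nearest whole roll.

Holding cost per roll per year: H = 13% × $155.2 = $20.1760
2DS/H = 2·2,900·460/20.176 = 132,236.32
EOQ = √132,236.32 ≈ 363.64

364 rolls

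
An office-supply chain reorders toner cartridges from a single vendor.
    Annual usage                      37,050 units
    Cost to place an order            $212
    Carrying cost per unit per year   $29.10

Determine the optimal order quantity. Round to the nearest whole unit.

Optimal lot size Q* = (2 × 37,050 × $212 / $29.1)^½ ≈ 734.73

735 units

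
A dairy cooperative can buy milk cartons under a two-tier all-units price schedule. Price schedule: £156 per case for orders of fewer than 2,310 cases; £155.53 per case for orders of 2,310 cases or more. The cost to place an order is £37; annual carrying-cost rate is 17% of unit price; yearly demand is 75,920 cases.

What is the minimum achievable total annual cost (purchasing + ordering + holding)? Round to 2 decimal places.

H₁ = 17%×£156 = £26.5200;  H₂ = 17%×£155.53 = £26.4401
EOQ₁ = √(2×75,920×37/26.5200) = 460.26  (< 2,310, feasible at tier 1)
EOQ₂ = √(2×75,920×37/26.4401) = 460.96  (< 2,310 → use Q = 2,310 at tier-2 price)
TC(tier 1 (EOQ₁), Q≈460.3) = £11,855,726.21
TC(tier 2, Q≈2,310.0) = £11,839,591.95
Minimum at tier 2: £11,839,591.95

£11,839,591.95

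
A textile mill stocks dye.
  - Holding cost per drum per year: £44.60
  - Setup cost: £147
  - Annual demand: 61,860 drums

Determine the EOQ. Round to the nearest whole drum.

Optimal lot size Q* = (2 × 61,860 × £147 / £44.6)^½ ≈ 638.57

639 drums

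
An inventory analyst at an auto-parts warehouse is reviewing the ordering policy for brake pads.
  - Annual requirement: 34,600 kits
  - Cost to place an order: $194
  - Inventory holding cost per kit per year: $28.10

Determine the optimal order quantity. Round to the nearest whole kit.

691 kits

Q* = √(2·D·S / H) = √(2·34,600·194 / 28.1) = √477,750.9 ≈ 691.20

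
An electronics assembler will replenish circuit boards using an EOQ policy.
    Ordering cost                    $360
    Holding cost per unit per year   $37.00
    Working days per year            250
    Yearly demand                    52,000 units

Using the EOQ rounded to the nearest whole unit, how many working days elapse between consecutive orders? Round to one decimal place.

EOQ = √(2DS/H) = √(2 × 52,000 × 360 / 37)
    = √(1,011,891.89) ≈ 1,005.93 → Q = 1,006 units
Cycle time = (working days × Q)/D = (250 × 1,006) / 52,000 = 4.837 days

4.8 days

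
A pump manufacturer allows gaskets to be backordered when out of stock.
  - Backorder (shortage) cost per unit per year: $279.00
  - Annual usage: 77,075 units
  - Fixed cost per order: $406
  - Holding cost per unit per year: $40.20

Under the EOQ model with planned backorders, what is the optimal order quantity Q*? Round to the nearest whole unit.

Basic EOQ = √(2·77,075·406/40.2) = 1,247.733
Backorder adjustment √((H+b)/b) = √((40.2+279)/279) = 1.0696
Q* = 1,247.733 × 1.0696 ≈ 1,334.60

1,335 units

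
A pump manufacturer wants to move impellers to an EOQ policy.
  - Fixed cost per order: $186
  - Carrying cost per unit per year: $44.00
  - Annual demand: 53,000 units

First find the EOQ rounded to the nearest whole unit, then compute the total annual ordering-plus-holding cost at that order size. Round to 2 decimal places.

2DS/H = 2·53,000·186/44 = 448,090.91
EOQ = √448,090.91 ≈ 669.40 → Q = 669 units
Orders/yr = 53,000/669 = 79.223; ordering cost = 79.223 × $186 = $14,735.43
Average inventory = 669/2 = 334.5; holding cost = 334.5 × $44 = $14,718.00
Total = $14,735.43 + $14,718.00 = $29,453.43

$29,453.43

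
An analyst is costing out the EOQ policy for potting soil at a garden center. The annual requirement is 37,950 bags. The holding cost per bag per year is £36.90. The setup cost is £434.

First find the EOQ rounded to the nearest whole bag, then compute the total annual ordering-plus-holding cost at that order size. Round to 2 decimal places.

2DS/H = 2·37,950·434/36.9 = 892,699.19
EOQ = √892,699.19 ≈ 944.83 → Q = 945 bags
Orders/yr = 37,950/945 = 40.159; ordering cost = 40.159 × £434 = £17,428.89
Average inventory = 945/2 = 472.5; holding cost = 472.5 × £36.9 = £17,435.25
Total = £17,428.89 + £17,435.25 = £34,864.14

£34,864.14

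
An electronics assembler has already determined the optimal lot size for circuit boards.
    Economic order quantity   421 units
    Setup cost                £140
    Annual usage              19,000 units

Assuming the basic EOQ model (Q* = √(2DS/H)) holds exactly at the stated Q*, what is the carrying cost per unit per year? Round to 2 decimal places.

EOQ relation: Q² = 2DS/H, so rearrange for the unknown.
H = 2DS / Q² = 2 × 19,000 × 140 / 421² = 30.0156

£30.02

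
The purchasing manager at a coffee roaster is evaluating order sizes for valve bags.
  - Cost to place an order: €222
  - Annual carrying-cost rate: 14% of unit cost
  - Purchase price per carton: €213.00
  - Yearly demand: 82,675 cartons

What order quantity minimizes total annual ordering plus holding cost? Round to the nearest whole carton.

1,109 cartons

Carrying cost H = €213 × 14% = €29.8200/carton/yr
EOQ = √(2DS/H) = √(2 × 82,675 × 222 / 29.82)
    = √(1,230,975.86) ≈ 1,109.49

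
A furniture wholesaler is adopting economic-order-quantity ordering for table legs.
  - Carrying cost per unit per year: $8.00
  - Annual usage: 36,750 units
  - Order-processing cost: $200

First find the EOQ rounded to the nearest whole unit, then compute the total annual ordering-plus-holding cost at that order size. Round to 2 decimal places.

EOQ = √(2DS/H) = √(2 × 36,750 × 200 / 8)
    = √(1,837,500.00) ≈ 1,355.54 → Q = 1,356 units
Annual ordering cost = (D/Q)·S = (36,750/1,356) × 200 = $5,420.35
Annual holding cost  = (Q/2)·H = (1,356/2) × 8 = $5,424.00
Total = $5,420.35 + $5,424.00 = $10,844.35

$10,844.35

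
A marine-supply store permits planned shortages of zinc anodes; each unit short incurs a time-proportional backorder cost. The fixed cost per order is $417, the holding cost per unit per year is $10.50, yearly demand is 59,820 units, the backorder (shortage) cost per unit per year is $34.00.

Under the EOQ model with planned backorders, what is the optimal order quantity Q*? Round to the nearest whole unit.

Basic EOQ = √(2·59,820·417/10.5) = 2,179.775
Backorder adjustment √((H+b)/b) = √((10.5+34)/34) = 1.1440
Q* = 2,179.775 × 1.1440 ≈ 2,493.75

2,494 units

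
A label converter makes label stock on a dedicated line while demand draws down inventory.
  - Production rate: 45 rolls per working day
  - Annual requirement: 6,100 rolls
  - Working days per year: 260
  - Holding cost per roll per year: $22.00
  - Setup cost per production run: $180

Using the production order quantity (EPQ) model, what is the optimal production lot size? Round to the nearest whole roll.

d = 6,100/260 = 23.4615 rolls/day;  effective holding cost H(1 − d/p) = 22·(1 − 23.4615/45) = 10.52991
Q* = √(2DS / H_eff) = √(2·6,100·180 / 10.52991) ≈ 456.67

457 rolls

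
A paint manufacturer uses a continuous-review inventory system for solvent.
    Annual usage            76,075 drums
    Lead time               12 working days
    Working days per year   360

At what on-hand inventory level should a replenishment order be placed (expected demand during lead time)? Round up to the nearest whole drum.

2,536 drums

Daily demand d = 76,075 / 360 = 211.319 drums/day
Demand during lead time = 211.319 × 12 = 2,535.83
Reorder point = 2,535.83 → round up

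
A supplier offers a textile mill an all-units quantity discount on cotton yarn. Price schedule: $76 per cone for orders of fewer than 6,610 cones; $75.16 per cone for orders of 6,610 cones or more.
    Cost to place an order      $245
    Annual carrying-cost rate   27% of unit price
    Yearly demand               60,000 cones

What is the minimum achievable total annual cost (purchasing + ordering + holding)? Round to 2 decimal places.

$4,578,892.93

H₁ = 27%×$76 = $20.5200;  H₂ = 27%×$75.16 = $20.2932
EOQ₁ = √(2×60,000×245/20.5200) = 1,196.97  (< 6,610, feasible at tier 1)
EOQ₂ = √(2×60,000×245/20.2932) = 1,203.64  (< 6,610 → use Q = 6,610 at tier-2 price)
TC(tier 1 (EOQ₁), Q≈1,197.0) = $4,584,561.92
TC(tier 2, Q≈6,610.0) = $4,578,892.93
Minimum at tier 2: $4,578,892.93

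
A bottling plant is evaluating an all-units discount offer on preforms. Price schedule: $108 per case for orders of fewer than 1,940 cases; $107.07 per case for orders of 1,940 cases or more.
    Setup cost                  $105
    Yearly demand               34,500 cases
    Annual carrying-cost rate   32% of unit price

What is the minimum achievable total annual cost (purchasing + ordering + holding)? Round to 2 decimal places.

$3,729,016.80

H₁ = 32%×$108 = $34.5600;  H₂ = 32%×$107.07 = $34.2624
EOQ₁ = √(2×34,500×105/34.5600) = 457.86  (< 1,940, feasible at tier 1)
EOQ₂ = √(2×34,500×105/34.2624) = 459.84  (< 1,940 → use Q = 1,940 at tier-2 price)
TC(tier 1 (EOQ₁), Q≈457.9) = $3,741,823.63
TC(tier 2, Q≈1,940.0) = $3,729,016.80
Minimum at tier 2: $3,729,016.80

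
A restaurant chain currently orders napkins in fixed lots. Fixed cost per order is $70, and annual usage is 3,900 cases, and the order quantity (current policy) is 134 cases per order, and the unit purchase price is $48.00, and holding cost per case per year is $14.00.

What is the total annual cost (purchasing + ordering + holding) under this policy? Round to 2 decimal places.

Orders/yr = 3,900/134 = 29.104; ordering cost = 29.104 × $70 = $2,037.31
Average inventory = 134/2 = 67; holding cost = 67 × $14 = $938.00
Purchase cost = D·C = 3,900 × 48 = $187,200.00
Total = $2,037.31 + $938.00 + $187,200.00 = $190,175.31

$190,175.31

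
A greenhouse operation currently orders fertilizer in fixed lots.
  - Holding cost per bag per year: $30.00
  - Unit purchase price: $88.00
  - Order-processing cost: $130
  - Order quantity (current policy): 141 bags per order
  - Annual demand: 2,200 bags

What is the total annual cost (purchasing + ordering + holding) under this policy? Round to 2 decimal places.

$197,743.37

Annual ordering cost = (D/Q)·S = (2,200/141) × 130 = $2,028.37
Annual holding cost  = (Q/2)·H = (141/2) × 30 = $2,115.00
Purchase cost = D·C = 2,200 × 88 = $193,600.00
Total = $2,028.37 + $2,115.00 + $193,600.00 = $197,743.37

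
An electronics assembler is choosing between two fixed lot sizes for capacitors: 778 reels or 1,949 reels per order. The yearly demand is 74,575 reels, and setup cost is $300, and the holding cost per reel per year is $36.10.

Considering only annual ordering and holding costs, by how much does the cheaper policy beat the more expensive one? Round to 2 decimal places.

For each Q, cost = (D/Q)·S + (Q/2)·H.
TC(778) = (74,575/778)×300 + (778/2)×36.1 = $42,799.33
TC(1,949) = (74,575/1,949)×300 + (1,949/2)×36.1 = $46,658.41
Lots of 778 are cheaper by $3,859.09.

$3,859.09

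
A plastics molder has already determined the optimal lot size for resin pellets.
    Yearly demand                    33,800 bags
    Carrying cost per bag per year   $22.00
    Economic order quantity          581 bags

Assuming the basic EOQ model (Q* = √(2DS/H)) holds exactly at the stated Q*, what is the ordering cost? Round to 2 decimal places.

EOQ relation: Q² = 2DS/H, so rearrange for the unknown.
S = Q²H / (2D) = 581² × 22 / (2 × 33,800) = 109.8571

$109.86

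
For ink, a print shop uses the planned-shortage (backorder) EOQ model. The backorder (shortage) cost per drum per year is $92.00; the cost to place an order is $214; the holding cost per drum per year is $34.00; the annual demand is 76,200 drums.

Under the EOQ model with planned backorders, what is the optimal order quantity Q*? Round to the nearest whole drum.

1,146 drums

Basic EOQ = √(2·76,200·214/34) = 979.400
Backorder adjustment √((H+b)/b) = √((34+92)/92) = 1.1703
Q* = 979.400 × 1.1703 ≈ 1,146.18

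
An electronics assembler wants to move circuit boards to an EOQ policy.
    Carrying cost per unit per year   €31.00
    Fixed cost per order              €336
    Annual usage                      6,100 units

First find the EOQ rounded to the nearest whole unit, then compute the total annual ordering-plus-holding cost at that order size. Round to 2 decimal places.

Q* = √(2·D·S / H) = √(2·6,100·336 / 31) = √132,232.3 ≈ 363.64 → Q = 364 units
Ordering: D/Q × S = 6,100/364 × €336 = €5,630.77
Holding:  Q/2 × H = 364/2 × €31 = €5,642.00
Total = €5,630.77 + €5,642.00 = €11,272.77

€11,272.77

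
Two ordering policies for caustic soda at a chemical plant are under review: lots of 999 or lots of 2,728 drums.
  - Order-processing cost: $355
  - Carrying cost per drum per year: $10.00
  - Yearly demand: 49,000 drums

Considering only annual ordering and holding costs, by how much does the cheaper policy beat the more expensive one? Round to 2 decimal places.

$2,390.95

Annual cost at Q: ordering D·S/Q plus holding Q·H/2.
TC(999) = (49,000/999)×355 + (999/2)×10 = $22,407.41
TC(2,728) = (49,000/2,728)×355 + (2,728/2)×10 = $20,016.47
Cheaper: Q = 2,728.  Difference = $2,390.95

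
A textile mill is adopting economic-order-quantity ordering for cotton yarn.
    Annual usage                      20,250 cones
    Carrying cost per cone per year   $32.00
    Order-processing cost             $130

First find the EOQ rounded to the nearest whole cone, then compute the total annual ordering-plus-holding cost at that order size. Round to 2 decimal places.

$12,979.99

2DS/H = 2·20,250·130/32 = 164,531.25
EOQ = √164,531.25 ≈ 405.62 → Q = 406 cones
Annual ordering cost = (D/Q)·S = (20,250/406) × 130 = $6,483.99
Annual holding cost  = (Q/2)·H = (406/2) × 32 = $6,496.00
Total = $6,483.99 + $6,496.00 = $12,979.99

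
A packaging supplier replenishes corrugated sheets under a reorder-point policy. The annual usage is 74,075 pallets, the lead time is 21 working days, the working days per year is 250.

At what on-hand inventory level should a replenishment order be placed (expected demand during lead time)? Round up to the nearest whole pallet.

6,223 pallets

Daily demand d = 74,075 / 250 = 296.300 pallets/day
Demand during lead time = 296.300 × 21 = 6,222.30
Reorder point = 6,222.30 → round up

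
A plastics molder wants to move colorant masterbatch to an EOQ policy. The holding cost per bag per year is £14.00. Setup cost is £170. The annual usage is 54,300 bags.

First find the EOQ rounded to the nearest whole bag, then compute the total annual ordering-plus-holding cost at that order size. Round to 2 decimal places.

£16,076.94

2DS/H = 2·54,300·170/14 = 1,318,714.29
EOQ = √1,318,714.29 ≈ 1,148.35 → Q = 1,148 bags
Ordering: D/Q × S = 54,300/1,148 × £170 = £8,040.94
Holding:  Q/2 × H = 1,148/2 × £14 = £8,036.00
Total = £8,040.94 + £8,036.00 = £16,076.94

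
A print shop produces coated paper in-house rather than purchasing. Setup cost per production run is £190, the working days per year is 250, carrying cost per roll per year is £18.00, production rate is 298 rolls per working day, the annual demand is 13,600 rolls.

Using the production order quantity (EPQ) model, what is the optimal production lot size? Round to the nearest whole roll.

593 rolls

d = 13,600/250 = 54.4000 rolls/day;  effective holding cost H(1 − d/p) = 18·(1 − 54.4000/298) = 14.71409
Q* = √(2DS / H_eff) = √(2·13,600·190 / 14.71409) ≈ 592.64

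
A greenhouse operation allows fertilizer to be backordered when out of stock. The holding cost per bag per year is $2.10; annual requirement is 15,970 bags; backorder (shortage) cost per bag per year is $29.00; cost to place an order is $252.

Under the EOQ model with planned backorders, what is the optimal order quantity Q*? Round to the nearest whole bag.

2,027 bags

Basic EOQ = √(2·15,970·252/2.1) = 1,957.754
Backorder adjustment √((H+b)/b) = √((2.1+29)/29) = 1.0356
Q* = 1,957.754 × 1.0356 ≈ 2,027.40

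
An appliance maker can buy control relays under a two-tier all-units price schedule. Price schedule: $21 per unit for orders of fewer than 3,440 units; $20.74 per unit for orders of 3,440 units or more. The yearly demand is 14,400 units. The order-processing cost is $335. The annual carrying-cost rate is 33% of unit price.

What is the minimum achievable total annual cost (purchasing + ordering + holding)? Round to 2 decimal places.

$310,576.84

H₁ = 33%×$21 = $6.9300;  H₂ = 33%×$20.74 = $6.8442
EOQ₁ = √(2×14,400×335/6.9300) = 1,179.92  (< 3,440, feasible at tier 1)
EOQ₂ = √(2×14,400×335/6.8442) = 1,187.29  (< 3,440 → use Q = 3,440 at tier-2 price)
TC(tier 1 (EOQ₁), Q≈1,179.9) = $310,576.84
TC(tier 2, Q≈3,440.0) = $311,830.35
Minimum at tier 1 (EOQ₁): $310,576.84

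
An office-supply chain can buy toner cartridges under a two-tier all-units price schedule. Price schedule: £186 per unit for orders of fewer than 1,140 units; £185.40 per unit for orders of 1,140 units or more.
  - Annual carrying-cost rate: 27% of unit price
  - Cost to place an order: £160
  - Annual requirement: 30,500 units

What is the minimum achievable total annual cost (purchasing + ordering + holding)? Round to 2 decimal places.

H₁ = 27%×£186 = £50.2200;  H₂ = 27%×£185.40 = £50.0580
EOQ₁ = √(2×30,500×160/50.2200) = 440.85  (< 1,140, feasible at tier 1)
EOQ₂ = √(2×30,500×160/50.0580) = 441.56  (< 1,140 → use Q = 1,140 at tier-2 price)
TC(tier 1 (EOQ₁), Q≈440.8) = £5,695,139.27
TC(tier 2, Q≈1,140.0) = £5,687,513.76
Minimum at tier 2: £5,687,513.76

£5,687,513.76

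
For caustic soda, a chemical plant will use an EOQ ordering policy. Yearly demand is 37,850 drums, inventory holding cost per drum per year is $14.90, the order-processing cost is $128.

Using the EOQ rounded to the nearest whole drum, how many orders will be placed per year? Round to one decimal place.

Q* = √(2·D·S / H) = √(2·37,850·128 / 14.9) = √650,308.7 ≈ 806.42 → Q = 806
Orders per year = D/Q = 37,850 / 806 = 46.960

47.0 orders per year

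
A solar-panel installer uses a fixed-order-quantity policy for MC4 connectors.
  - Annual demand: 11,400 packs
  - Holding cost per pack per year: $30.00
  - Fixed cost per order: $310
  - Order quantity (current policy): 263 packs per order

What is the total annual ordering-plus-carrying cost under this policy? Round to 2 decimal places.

$17,382.26

Ordering: D/Q × S = 11,400/263 × $310 = $13,437.26
Holding:  Q/2 × H = 263/2 × $30 = $3,945.00
Total = $13,437.26 + $3,945.00 = $17,382.26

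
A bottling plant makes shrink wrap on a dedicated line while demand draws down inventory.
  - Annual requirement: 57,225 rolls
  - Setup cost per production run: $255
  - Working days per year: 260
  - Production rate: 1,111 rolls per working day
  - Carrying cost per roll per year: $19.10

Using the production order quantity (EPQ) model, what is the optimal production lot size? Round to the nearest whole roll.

d = 57,225/260 = 220.0962 rolls/day;  effective holding cost H(1 − d/p) = 19.1·(1 − 220.0962/1111) = 15.31617
Q* = √(2DS / H_eff) = √(2·57,225·255 / 15.31617) ≈ 1,380.39

1,380 rolls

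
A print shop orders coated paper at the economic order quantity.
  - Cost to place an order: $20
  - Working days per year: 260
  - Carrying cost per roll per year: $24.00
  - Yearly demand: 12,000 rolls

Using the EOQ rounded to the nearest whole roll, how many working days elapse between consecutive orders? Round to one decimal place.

3.1 days

Q* = √(2·D·S / H) = √(2·12,000·20 / 24) = √20,000.0 ≈ 141.42 → Q = 141 rolls
Days between orders = 260 / (D/Q) = 260 / 85.106 ≈ 3.055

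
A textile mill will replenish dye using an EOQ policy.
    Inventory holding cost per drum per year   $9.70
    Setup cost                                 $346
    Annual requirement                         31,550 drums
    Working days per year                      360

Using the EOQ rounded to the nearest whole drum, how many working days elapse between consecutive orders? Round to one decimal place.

17.1 days

Optimal lot size Q* = (2 × 31,550 × $346 / $9.7)^½ ≈ 1,500.26 → Q = 1,500 drums
Days between orders = 360 / (D/Q) = 360 / 21.033 ≈ 17.116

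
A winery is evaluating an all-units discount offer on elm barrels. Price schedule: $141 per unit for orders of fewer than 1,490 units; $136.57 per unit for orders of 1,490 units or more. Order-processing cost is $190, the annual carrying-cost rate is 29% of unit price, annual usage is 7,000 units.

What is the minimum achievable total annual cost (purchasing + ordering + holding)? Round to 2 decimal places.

$986,388.57

H₁ = 29%×$141 = $40.8900;  H₂ = 29%×$136.57 = $39.6053
EOQ₁ = √(2×7,000×190/40.8900) = 255.05  (< 1,490, feasible at tier 1)
EOQ₂ = √(2×7,000×190/39.6053) = 259.16  (< 1,490 → use Q = 1,490 at tier-2 price)
TC(tier 1 (EOQ₁), Q≈255.1) = $997,429.16
TC(tier 2, Q≈1,490.0) = $986,388.57
Minimum at tier 2: $986,388.57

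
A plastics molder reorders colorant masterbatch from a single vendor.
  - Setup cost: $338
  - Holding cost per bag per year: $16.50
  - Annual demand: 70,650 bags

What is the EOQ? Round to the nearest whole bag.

1,701 bags

Optimal lot size Q* = (2 × 70,650 × $338 / $16.5)^½ ≈ 1,701.33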